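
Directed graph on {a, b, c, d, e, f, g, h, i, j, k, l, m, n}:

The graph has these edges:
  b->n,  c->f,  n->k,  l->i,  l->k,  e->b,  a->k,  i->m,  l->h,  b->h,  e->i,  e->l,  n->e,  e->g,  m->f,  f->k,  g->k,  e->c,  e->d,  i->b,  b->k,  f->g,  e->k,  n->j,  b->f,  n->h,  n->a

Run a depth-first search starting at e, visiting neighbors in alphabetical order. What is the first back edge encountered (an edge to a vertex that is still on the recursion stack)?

n→e

DFS from e (visiting neighbors in alphabetical order); mark gray on enter, black on exit:
e gray
  b gray
    f gray
      g gray
        k gray
        k black
      g black
      f→k: k black — skip
    f black
    h gray
    h black
    b→k: k black — skip
    n gray
      a gray
        a→k: k black — skip
      a black
      n→e: e is gray → back edge
First back edge: n → e.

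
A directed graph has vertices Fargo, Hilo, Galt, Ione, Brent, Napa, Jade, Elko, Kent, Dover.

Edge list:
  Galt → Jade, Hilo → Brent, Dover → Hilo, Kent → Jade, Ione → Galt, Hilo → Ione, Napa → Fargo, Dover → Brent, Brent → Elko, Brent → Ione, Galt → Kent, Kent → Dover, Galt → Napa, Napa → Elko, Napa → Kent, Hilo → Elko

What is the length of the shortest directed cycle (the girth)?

For each vertex v, BFS finds the shortest path from v back to v.
The shortest such closed walk is Galt → Kent → Dover → Hilo → Ione → Galt, length 5.

5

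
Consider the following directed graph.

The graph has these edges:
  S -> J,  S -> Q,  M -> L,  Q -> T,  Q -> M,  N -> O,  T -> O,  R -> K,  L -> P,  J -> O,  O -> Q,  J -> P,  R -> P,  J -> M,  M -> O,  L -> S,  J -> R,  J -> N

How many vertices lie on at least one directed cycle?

A vertex is on a directed cycle iff it belongs to a strongly connected component of size ≥ 2 (or has a self-loop).
The vertices on cycles are {J, L, M, N, O, Q, S, T} — 8 in total.

8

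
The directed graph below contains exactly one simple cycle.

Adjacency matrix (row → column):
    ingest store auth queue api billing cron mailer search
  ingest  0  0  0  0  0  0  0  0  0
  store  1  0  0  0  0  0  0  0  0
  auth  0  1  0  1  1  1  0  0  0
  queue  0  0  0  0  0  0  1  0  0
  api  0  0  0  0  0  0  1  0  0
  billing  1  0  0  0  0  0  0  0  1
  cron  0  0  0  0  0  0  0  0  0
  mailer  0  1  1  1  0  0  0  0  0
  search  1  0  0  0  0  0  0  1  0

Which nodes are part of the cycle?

DFS with gray/black marking from search:
search gray
  ingest gray
  ingest black
  mailer gray
    queue gray
      cron gray
      cron black
    queue black
    store gray
      store→ingest: ingest black — skip
    store black
    auth gray
      billing gray
        billing→ingest: ingest black — skip
        billing→search: search is gray → back edge
Back edge closes the cycle search → mailer → auth → billing → search; its vertices are {auth, mailer, search, billing}.

auth, mailer, search, billing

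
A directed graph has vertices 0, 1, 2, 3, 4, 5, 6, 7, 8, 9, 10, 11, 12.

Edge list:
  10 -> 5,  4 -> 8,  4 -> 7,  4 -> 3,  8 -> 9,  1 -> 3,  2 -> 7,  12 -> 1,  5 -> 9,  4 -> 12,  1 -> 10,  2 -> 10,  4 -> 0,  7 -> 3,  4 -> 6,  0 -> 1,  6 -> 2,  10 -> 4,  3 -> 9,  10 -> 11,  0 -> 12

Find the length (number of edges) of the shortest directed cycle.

4

For each vertex v, BFS finds the shortest path from v back to v.
The shortest such closed walk is 2 → 10 → 4 → 6 → 2, length 4.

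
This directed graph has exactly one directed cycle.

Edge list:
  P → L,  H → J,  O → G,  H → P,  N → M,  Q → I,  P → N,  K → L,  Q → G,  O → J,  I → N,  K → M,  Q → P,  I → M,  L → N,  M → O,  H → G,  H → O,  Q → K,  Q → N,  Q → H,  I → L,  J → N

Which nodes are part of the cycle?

DFS with gray/black marking from O:
O gray
  G gray
  G black
  J gray
    N gray
      M gray
        M→O: O is gray → back edge
Back edge closes the cycle O → J → N → M → O; its vertices are {J, M, N, O}.

J, M, N, O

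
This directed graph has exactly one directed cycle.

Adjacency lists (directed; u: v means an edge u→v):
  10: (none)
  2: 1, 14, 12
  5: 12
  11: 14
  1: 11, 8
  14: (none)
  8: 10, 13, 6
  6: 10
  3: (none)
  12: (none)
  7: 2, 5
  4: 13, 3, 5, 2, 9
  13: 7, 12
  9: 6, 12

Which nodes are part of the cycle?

DFS with gray/black marking from 2:
2 gray
  1 gray
    11 gray
      14 gray
      14 black
    11 black
    8 gray
      10 gray
      10 black
      13 gray
        7 gray
          7→2: 2 is gray → back edge
Back edge closes the cycle 2 → 1 → 8 → 13 → 7 → 2; its vertices are {1, 2, 7, 8, 13}.

1, 2, 7, 8, 13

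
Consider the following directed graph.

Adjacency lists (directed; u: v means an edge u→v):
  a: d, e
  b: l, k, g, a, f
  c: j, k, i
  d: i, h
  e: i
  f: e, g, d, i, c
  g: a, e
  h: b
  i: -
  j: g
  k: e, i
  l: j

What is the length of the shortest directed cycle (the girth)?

4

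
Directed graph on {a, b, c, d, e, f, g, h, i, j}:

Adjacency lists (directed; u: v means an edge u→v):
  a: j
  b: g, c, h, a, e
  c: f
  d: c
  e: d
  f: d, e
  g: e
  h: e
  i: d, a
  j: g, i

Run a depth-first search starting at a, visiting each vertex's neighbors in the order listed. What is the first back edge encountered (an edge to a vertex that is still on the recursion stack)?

f->d

DFS from a (visiting each vertex's neighbors in the order listed); mark gray on enter, black on exit:
a gray
  j gray
    g gray
      e gray
        d gray
          c gray
            f gray
              f→d: d is gray → back edge
First back edge: f → d.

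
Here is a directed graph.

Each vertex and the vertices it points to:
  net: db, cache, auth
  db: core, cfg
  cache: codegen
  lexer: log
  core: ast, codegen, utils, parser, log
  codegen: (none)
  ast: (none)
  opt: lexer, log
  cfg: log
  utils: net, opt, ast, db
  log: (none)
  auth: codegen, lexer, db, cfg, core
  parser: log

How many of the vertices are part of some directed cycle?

5

A vertex is on a directed cycle iff it belongs to a strongly connected component of size ≥ 2 (or has a self-loop).
The vertices on cycles are {db, net, auth, core, utils} — 5 in total.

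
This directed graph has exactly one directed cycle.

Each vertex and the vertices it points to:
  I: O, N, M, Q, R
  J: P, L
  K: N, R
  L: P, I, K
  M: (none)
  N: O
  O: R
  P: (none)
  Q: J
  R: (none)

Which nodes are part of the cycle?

I, J, L, Q

DFS with gray/black marking from L:
L gray
  P gray
  P black
  I gray
    O gray
      R gray
      R black
    O black
    N gray
      N→O: O black — skip
    N black
    M gray
    M black
    Q gray
      J gray
        J→P: P black — skip
        J→L: L is gray → back edge
Back edge closes the cycle L → I → Q → J → L; its vertices are {I, J, L, Q}.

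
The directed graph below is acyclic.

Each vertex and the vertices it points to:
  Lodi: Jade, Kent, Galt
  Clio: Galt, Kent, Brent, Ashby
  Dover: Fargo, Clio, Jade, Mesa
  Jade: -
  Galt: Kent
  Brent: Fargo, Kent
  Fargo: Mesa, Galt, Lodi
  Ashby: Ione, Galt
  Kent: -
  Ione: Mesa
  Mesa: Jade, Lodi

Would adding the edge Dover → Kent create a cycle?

No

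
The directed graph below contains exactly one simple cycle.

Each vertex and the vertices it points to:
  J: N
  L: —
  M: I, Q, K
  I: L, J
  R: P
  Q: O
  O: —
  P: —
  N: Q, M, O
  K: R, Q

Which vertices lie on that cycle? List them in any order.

DFS with gray/black marking from M:
M gray
  I gray
    L gray
    L black
    J gray
      N gray
        Q gray
          O gray
          O black
        Q black
        N→M: M is gray → back edge
Back edge closes the cycle M → I → J → N → M; its vertices are {I, J, M, N}.

I, J, M, N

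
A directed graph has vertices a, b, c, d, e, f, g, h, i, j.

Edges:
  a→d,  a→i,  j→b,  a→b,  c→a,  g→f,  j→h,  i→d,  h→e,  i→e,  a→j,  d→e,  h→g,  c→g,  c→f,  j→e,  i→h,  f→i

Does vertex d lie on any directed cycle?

No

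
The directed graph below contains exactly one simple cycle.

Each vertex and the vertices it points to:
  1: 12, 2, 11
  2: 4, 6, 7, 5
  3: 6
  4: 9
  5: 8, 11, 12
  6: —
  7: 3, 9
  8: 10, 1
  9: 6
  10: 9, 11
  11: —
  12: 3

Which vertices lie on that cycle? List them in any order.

1, 2, 5, 8

DFS with gray/black marking from 1:
1 gray
  12 gray
    3 gray
      6 gray
      6 black
    3 black
  12 black
  2 gray
    4 gray
      9 gray
        9→6: 6 black — skip
      9 black
    4 black
    2→6: 6 black — skip
    7 gray
      7→3: 3 black — skip
      7→9: 9 black — skip
    7 black
    5 gray
      8 gray
        10 gray
          10→9: 9 black — skip
          11 gray
          11 black
        10 black
        8→1: 1 is gray → back edge
Back edge closes the cycle 1 → 2 → 5 → 8 → 1; its vertices are {1, 2, 5, 8}.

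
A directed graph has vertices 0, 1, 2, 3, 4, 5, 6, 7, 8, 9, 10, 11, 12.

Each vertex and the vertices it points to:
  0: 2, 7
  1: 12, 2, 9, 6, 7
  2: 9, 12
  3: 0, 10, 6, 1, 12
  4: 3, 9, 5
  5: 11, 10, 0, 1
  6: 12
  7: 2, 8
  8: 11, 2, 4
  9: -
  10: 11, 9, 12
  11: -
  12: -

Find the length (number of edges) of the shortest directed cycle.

5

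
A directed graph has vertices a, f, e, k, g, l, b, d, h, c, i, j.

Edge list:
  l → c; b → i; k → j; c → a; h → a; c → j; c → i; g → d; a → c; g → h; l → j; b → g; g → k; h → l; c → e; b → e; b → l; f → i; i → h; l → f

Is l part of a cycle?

Yes

l is on a cycle iff l can reach itself via ≥1 edge.
l → c → i → h → l — yes.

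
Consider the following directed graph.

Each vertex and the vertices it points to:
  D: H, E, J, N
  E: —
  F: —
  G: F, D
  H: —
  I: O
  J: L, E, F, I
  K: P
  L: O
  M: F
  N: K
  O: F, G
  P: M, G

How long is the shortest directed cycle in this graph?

For each vertex v, BFS finds the shortest path from v back to v.
The shortest such closed walk is D → J → I → O → G → D, length 5.

5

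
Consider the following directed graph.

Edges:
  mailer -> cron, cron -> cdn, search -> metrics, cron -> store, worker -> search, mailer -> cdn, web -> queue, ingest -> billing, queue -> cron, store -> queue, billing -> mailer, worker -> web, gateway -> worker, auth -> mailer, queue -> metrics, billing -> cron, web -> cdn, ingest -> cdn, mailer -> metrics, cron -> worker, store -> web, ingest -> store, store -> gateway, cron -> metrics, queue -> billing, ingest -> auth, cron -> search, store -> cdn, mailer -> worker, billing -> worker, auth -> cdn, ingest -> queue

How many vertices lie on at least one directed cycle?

8

A vertex is on a directed cycle iff it belongs to a strongly connected component of size ≥ 2 (or has a self-loop).
The vertices on cycles are {web, cron, queue, store, mailer, worker, billing, gateway} — 8 in total.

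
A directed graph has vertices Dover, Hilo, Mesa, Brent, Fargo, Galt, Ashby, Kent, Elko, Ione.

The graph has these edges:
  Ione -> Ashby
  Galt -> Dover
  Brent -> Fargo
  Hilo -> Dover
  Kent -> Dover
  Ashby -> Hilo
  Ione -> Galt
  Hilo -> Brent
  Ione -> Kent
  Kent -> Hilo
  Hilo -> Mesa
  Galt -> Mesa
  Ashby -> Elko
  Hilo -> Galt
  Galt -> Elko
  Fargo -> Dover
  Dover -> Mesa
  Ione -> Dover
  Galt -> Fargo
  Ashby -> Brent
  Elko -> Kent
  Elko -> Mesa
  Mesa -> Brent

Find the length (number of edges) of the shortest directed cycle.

For each vertex v, BFS finds the shortest path from v back to v.
The shortest such closed walk is Kent → Hilo → Galt → Elko → Kent, length 4.

4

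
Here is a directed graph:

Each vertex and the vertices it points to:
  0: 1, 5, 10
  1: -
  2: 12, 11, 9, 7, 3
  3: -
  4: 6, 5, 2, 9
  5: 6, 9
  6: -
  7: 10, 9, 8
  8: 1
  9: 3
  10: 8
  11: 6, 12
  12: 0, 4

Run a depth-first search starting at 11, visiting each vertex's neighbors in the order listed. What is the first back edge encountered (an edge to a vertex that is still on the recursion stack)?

DFS from 11 (visiting each vertex's neighbors in the order listed); mark gray on enter, black on exit:
11 gray
  6 gray
  6 black
  12 gray
    0 gray
      1 gray
      1 black
      5 gray
        5→6: 6 black — skip
        9 gray
          3 gray
          3 black
        9 black
      5 black
      10 gray
        8 gray
          8→1: 1 black — skip
        8 black
      10 black
    0 black
    4 gray
      4→6: 6 black — skip
      4→5: 5 black — skip
      2 gray
        2→12: 12 is gray → back edge
First back edge: 2 → 12.

2->12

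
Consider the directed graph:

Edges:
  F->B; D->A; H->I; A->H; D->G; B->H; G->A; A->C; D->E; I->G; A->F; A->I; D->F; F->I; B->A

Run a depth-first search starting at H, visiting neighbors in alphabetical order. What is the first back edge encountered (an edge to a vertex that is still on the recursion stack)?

DFS from H (visiting neighbors in alphabetical order); mark gray on enter, black on exit:
H gray
  I gray
    G gray
      A gray
        C gray
        C black
        F gray
          B gray
            B→A: A is gray → back edge
First back edge: B → A.

B->A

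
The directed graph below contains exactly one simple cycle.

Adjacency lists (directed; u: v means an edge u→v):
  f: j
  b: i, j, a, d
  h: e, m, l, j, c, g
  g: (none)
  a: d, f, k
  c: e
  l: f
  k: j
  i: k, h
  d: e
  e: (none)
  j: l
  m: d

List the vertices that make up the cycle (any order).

DFS with gray/black marking from l:
l gray
  f gray
    j gray
      j→l: l is gray → back edge
Back edge closes the cycle l → f → j → l; its vertices are {f, j, l}.

f, j, l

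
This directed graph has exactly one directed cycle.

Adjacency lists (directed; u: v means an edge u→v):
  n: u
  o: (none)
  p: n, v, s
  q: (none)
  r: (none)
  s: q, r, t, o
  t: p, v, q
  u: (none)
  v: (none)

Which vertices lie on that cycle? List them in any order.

p, s, t

DFS with gray/black marking from p:
p gray
  n gray
    u gray
    u black
  n black
  v gray
  v black
  s gray
    q gray
    q black
    r gray
    r black
    t gray
      t→p: p is gray → back edge
Back edge closes the cycle p → s → t → p; its vertices are {p, s, t}.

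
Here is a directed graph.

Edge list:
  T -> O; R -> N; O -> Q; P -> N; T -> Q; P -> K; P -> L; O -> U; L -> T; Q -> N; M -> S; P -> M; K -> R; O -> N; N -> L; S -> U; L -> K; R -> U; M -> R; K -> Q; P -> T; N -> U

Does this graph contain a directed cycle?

Yes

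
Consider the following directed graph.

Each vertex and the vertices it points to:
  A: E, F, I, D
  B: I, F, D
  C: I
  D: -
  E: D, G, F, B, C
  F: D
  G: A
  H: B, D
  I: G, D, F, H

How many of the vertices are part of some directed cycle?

7

A vertex is on a directed cycle iff it belongs to a strongly connected component of size ≥ 2 (or has a self-loop).
The vertices on cycles are {A, B, C, E, G, H, I} — 7 in total.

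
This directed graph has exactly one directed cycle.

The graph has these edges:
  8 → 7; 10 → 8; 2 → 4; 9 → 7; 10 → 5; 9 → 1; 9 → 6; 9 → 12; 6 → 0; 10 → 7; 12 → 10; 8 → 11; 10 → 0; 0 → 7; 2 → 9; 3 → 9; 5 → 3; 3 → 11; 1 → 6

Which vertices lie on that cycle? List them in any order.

DFS with gray/black marking from 9:
9 gray
  12 gray
    10 gray
      0 gray
        7 gray
        7 black
      0 black
      8 gray
        8→7: 7 black — skip
        11 gray
        11 black
      8 black
      5 gray
        3 gray
          3→9: 9 is gray → back edge
Back edge closes the cycle 9 → 12 → 10 → 5 → 3 → 9; its vertices are {3, 5, 9, 10, 12}.

3, 5, 9, 10, 12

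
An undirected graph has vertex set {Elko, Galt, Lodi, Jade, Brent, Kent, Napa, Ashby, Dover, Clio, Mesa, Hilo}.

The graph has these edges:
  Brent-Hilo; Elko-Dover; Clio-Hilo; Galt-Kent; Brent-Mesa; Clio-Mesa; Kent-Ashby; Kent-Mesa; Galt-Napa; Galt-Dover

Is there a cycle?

Yes

DFS, tracking each vertex's parent; an edge to a visited non-parent vertex closes a cycle.
Start from Ashby:
visit Ashby (parent –)
  visit Kent (parent Ashby)
    Kent–Ashby: parent, skip
    visit Mesa (parent Kent)
      visit Clio (parent Mesa)
        visit Hilo (parent Clio)
          visit Brent (parent Hilo)
            Brent–Hilo: parent, skip
            Brent–Mesa: Mesa visited and ≠ parent → cycle
Cycle: Mesa – Clio – Hilo – Brent – Mesa.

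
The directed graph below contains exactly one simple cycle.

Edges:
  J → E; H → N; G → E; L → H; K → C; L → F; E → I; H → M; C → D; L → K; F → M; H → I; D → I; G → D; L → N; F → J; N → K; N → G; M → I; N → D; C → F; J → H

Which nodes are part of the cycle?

DFS with gray/black marking from N:
N gray
  G gray
    E gray
      I gray
      I black
    E black
    D gray
      D→I: I black — skip
    D black
  G black
  N→D: D black — skip
  K gray
    C gray
      C→D: D black — skip
      F gray
        J gray
          H gray
            H→I: I black — skip
            M gray
              M→I: I black — skip
            M black
            H→N: N is gray → back edge
Back edge closes the cycle N → K → C → F → J → H → N; its vertices are {C, F, H, J, K, N}.

C, F, H, J, K, N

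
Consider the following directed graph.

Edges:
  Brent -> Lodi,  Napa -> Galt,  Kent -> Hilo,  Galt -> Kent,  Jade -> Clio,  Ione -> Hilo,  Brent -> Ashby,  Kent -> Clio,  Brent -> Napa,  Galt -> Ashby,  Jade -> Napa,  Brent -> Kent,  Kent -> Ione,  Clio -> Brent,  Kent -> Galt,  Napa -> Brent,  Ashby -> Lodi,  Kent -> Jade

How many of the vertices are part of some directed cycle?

6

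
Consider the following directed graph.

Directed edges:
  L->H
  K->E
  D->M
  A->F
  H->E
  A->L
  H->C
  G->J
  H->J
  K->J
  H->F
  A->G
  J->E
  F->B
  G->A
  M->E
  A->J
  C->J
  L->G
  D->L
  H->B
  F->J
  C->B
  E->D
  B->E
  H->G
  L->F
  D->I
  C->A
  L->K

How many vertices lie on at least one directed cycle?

A vertex is on a directed cycle iff it belongs to a strongly connected component of size ≥ 2 (or has a self-loop).
The vertices on cycles are {A, B, C, D, E, F, G, H, J, K, L, M} — 12 in total.

12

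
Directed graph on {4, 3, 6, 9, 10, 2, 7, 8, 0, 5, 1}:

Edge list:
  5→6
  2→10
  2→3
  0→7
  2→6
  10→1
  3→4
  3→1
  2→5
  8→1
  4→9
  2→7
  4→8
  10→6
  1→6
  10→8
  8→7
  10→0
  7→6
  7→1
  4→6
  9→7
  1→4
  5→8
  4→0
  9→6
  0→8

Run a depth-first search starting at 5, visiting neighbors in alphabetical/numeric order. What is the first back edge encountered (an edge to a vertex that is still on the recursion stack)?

7->1

DFS from 5 (visiting neighbors in alphabetical/numeric order); mark gray on enter, black on exit:
5 gray
  6 gray
  6 black
  8 gray
    1 gray
      4 gray
        0 gray
          7 gray
            7→1: 1 is gray → back edge
First back edge: 7 → 1.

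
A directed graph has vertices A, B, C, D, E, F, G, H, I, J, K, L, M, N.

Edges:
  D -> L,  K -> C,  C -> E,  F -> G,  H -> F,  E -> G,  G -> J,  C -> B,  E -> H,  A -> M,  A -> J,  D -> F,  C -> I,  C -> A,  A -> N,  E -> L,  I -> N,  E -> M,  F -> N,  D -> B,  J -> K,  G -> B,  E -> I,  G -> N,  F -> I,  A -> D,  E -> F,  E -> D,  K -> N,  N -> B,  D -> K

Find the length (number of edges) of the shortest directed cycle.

For each vertex v, BFS finds the shortest path from v back to v.
The shortest such closed walk is C → E → D → K → C, length 4.

4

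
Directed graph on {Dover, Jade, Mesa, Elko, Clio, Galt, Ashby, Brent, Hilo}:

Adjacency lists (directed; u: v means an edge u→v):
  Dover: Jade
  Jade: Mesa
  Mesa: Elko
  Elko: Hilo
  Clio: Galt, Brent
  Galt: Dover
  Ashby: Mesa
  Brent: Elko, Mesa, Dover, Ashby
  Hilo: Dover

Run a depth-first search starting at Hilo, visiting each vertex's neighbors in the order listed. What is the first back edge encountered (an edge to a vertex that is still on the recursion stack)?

Elko->Hilo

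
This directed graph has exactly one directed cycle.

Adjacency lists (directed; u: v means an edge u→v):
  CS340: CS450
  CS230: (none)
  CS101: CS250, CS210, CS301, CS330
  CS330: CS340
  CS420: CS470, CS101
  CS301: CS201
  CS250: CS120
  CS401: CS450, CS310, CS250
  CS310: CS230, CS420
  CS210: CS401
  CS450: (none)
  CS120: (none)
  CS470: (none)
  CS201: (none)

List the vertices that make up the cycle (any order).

CS101, CS210, CS310, CS401, CS420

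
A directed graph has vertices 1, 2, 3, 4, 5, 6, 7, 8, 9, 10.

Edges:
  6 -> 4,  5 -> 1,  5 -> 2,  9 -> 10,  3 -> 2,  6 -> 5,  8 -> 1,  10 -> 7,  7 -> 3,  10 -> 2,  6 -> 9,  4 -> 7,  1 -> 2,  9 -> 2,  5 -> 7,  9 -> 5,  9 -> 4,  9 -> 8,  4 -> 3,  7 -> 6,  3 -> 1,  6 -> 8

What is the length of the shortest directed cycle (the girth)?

For each vertex v, BFS finds the shortest path from v back to v.
The shortest such closed walk is 6 → 4 → 7 → 6, length 3.

3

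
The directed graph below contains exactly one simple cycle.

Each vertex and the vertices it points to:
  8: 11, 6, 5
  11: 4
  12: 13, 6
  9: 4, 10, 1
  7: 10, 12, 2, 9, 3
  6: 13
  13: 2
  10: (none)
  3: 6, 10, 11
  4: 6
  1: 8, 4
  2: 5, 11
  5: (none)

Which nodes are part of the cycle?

DFS with gray/black marking from 13:
13 gray
  2 gray
    5 gray
    5 black
    11 gray
      4 gray
        6 gray
          6→13: 13 is gray → back edge
Back edge closes the cycle 13 → 2 → 11 → 4 → 6 → 13; its vertices are {2, 4, 6, 11, 13}.

2, 4, 6, 11, 13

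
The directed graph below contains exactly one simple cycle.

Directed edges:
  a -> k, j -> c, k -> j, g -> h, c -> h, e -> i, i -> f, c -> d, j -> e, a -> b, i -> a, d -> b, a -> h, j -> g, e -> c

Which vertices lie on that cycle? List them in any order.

a, e, i, j, k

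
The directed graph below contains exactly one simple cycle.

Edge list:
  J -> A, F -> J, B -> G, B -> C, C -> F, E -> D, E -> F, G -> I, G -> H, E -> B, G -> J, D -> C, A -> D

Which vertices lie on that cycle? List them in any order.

A, C, D, F, J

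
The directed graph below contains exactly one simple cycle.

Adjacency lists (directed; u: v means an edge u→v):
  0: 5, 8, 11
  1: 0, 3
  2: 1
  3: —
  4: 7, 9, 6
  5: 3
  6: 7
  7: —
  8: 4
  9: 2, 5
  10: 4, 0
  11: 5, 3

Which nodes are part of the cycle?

0, 1, 2, 4, 8, 9

DFS with gray/black marking from 0:
0 gray
  5 gray
    3 gray
    3 black
  5 black
  8 gray
    4 gray
      7 gray
      7 black
      9 gray
        2 gray
          1 gray
            1→0: 0 is gray → back edge
Back edge closes the cycle 0 → 8 → 4 → 9 → 2 → 1 → 0; its vertices are {0, 1, 2, 4, 8, 9}.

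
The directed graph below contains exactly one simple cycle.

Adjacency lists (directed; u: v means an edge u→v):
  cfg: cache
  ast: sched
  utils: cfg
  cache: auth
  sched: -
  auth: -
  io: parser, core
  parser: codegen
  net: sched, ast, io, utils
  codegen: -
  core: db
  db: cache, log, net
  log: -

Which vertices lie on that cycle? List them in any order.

DFS with gray/black marking from db:
db gray
  cache gray
    auth gray
    auth black
  cache black
  log gray
  log black
  net gray
    sched gray
    sched black
    ast gray
      ast→sched: sched black — skip
    ast black
    io gray
      parser gray
        codegen gray
        codegen black
      parser black
      core gray
        core→db: db is gray → back edge
Back edge closes the cycle db → net → io → core → db; its vertices are {db, io, net, core}.

db, io, net, core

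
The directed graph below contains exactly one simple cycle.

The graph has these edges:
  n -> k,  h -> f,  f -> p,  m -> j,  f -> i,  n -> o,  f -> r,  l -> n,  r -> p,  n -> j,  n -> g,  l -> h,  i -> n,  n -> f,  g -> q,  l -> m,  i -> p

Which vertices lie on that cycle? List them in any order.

DFS with gray/black marking from n:
n gray
  k gray
  k black
  f gray
    p gray
    p black
    i gray
      i→n: n is gray → back edge
Back edge closes the cycle n → f → i → n; its vertices are {f, i, n}.

f, i, n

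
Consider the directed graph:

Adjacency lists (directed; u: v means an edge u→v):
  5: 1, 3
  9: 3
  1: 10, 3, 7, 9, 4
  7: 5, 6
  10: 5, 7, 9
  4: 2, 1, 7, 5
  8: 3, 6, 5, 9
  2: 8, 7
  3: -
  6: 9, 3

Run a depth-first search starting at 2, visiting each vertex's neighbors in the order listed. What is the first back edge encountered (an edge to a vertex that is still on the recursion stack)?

DFS from 2 (visiting each vertex's neighbors in the order listed); mark gray on enter, black on exit:
2 gray
  8 gray
    3 gray
    3 black
    6 gray
      9 gray
        9→3: 3 black — skip
      9 black
      6→3: 3 black — skip
    6 black
    5 gray
      1 gray
        10 gray
          10→5: 5 is gray → back edge
First back edge: 10 → 5.

10→5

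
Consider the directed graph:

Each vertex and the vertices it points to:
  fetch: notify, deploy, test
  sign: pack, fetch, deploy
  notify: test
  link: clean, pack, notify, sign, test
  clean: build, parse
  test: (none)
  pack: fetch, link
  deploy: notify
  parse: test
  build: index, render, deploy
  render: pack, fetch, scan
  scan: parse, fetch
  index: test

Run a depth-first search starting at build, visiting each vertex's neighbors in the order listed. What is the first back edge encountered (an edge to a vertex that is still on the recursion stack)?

clean→build

DFS from build (visiting each vertex's neighbors in the order listed); mark gray on enter, black on exit:
build gray
  index gray
    test gray
    test black
  index black
  render gray
    pack gray
      fetch gray
        notify gray
          notify→test: test black — skip
        notify black
        deploy gray
          deploy→notify: notify black — skip
        deploy black
        fetch→test: test black — skip
      fetch black
      link gray
        clean gray
          clean→build: build is gray → back edge
First back edge: clean → build.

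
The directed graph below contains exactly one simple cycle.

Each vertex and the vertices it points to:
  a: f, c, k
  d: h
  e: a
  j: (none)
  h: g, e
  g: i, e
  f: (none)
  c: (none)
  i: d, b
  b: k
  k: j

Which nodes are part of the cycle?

d, g, h, i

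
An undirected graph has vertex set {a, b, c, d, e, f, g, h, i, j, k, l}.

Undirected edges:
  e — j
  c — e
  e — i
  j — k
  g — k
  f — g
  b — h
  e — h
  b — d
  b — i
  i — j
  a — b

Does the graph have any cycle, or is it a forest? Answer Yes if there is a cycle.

Yes

DFS, tracking each vertex's parent; an edge to a visited non-parent vertex closes a cycle.
Start from i:
visit i (parent –)
  visit j (parent i)
    j–i: parent, skip
    visit k (parent j)
      visit g (parent k)
        g–k: parent, skip
        visit f (parent g)
          f–g: parent, skip
      k–j: parent, skip
    visit e (parent j)
      e–j: parent, skip
      e–i: i visited and ≠ parent → cycle
Cycle: i – j – e – i.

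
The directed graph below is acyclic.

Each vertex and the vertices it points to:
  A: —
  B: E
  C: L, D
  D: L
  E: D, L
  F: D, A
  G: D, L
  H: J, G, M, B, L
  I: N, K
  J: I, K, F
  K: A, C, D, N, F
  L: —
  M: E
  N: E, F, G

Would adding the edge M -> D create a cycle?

Adding M→D creates a cycle iff D can already reach M.
Explore from D: no path reaches M. The graph stays acyclic.

No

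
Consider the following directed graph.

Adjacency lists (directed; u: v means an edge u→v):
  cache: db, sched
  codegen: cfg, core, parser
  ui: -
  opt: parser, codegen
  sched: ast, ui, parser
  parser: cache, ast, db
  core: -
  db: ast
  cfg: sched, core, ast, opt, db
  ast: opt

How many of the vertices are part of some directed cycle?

8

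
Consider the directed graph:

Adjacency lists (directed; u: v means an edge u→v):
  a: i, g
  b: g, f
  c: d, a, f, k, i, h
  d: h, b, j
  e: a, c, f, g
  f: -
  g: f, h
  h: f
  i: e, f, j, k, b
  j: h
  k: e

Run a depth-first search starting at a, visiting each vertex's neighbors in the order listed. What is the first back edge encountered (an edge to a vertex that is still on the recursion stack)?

e→a

DFS from a (visiting each vertex's neighbors in the order listed); mark gray on enter, black on exit:
a gray
  i gray
    e gray
      e→a: a is gray → back edge
First back edge: e → a.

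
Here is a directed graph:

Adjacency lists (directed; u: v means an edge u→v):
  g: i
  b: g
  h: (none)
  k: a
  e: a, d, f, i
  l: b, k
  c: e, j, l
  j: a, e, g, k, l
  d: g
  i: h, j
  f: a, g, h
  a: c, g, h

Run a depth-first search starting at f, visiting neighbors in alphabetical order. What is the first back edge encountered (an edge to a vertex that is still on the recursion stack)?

e->a

DFS from f (visiting neighbors in alphabetical order); mark gray on enter, black on exit:
f gray
  a gray
    c gray
      e gray
        e→a: a is gray → back edge
First back edge: e → a.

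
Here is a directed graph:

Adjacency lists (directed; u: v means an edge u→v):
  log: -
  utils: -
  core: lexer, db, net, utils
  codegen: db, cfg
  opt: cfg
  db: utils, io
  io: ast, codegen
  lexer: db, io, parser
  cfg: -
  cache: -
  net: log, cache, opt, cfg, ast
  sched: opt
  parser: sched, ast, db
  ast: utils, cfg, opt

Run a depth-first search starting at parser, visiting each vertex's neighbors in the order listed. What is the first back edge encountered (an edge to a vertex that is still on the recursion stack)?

DFS from parser (visiting each vertex's neighbors in the order listed); mark gray on enter, black on exit:
parser gray
  sched gray
    opt gray
      cfg gray
      cfg black
    opt black
  sched black
  ast gray
    utils gray
    utils black
    ast→cfg: cfg black — skip
    ast→opt: opt black — skip
  ast black
  db gray
    db→utils: utils black — skip
    io gray
      io→ast: ast black — skip
      codegen gray
        codegen→db: db is gray → back edge
First back edge: codegen → db.

codegen->db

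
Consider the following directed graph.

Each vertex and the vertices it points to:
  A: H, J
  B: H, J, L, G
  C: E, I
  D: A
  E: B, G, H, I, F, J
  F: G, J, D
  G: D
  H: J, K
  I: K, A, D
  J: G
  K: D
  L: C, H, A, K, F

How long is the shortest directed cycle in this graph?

4

For each vertex v, BFS finds the shortest path from v back to v.
The shortest such closed walk is L → C → E → B → L, length 4.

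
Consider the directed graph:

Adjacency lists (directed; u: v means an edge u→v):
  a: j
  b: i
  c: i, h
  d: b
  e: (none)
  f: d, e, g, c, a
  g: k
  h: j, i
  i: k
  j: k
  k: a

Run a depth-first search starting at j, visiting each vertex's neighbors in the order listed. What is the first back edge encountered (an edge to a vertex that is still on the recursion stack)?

DFS from j (visiting each vertex's neighbors in the order listed); mark gray on enter, black on exit:
j gray
  k gray
    a gray
      a→j: j is gray → back edge
First back edge: a → j.

a->j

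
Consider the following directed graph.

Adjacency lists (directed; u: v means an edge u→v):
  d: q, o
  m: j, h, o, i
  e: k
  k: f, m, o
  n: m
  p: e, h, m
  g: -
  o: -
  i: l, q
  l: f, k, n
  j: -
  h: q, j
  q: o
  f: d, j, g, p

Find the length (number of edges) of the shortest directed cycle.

4

For each vertex v, BFS finds the shortest path from v back to v.
The shortest such closed walk is l → k → m → i → l, length 4.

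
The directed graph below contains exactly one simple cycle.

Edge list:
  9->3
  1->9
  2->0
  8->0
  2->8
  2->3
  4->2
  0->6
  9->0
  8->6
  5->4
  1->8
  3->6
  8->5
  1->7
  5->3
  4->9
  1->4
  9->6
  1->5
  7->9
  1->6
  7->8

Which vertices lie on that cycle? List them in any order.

DFS with gray/black marking from 4:
4 gray
  2 gray
    3 gray
      6 gray
      6 black
    3 black
    8 gray
      5 gray
        5→3: 3 black — skip
        5→4: 4 is gray → back edge
Back edge closes the cycle 4 → 2 → 8 → 5 → 4; its vertices are {2, 4, 5, 8}.

2, 4, 5, 8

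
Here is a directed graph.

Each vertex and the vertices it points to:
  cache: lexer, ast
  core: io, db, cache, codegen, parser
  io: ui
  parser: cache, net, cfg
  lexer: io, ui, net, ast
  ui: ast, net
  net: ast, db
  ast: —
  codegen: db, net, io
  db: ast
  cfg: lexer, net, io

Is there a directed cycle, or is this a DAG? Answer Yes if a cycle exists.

DFS with white/gray/black marking, starting from cfg:
cfg gray
  lexer gray
    io gray
      ui gray
        ast gray
        ast black
        net gray
          net→ast: ast black — skip
          db gray
            db→ast: ast black — skip
          db black
        net black
      ui black
    io black
    lexer→ui: ui black — skip
    lexer→net: net black — skip
    lexer→ast: ast black — skip
  lexer black
  cfg→net: net black — skip
  cfg→io: io black — skip
cfg black
cache gray
  cache→lexer: lexer black — skip
  cache→ast: ast black — skip
cache black
core gray
  core→io: io black — skip
  core→db: db black — skip
  core→cache: cache black — skip
  codegen gray
    codegen→db: db black — skip
    codegen→net: net black — skip
    codegen→io: io black — skip
  codegen black
  parser gray
    parser→cache: cache black — skip
    parser→net: net black — skip
    parser→cfg: cfg black — skip
  parser black
core black
Every edge goes to a white or black vertex — no back edge, so the graph is acyclic.

No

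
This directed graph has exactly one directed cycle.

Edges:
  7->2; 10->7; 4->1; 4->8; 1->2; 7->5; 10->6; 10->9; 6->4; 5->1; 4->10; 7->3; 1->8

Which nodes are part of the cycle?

DFS with gray/black marking from 10:
10 gray
  7 gray
    2 gray
    2 black
    5 gray
      1 gray
        8 gray
        8 black
        1→2: 2 black — skip
      1 black
    5 black
    3 gray
    3 black
  7 black
  9 gray
  9 black
  6 gray
    4 gray
      4→8: 8 black — skip
      4→1: 1 black — skip
      4→10: 10 is gray → back edge
Back edge closes the cycle 10 → 6 → 4 → 10; its vertices are {4, 6, 10}.

4, 6, 10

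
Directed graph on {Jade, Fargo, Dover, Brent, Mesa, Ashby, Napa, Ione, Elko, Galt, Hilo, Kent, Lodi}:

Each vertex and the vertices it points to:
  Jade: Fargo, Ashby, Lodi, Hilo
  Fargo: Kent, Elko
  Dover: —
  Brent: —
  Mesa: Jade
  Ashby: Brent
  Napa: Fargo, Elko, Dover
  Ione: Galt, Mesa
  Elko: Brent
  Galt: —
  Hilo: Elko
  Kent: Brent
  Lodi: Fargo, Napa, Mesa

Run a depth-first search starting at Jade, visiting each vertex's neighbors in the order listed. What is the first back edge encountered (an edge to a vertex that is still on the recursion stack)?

DFS from Jade (visiting each vertex's neighbors in the order listed); mark gray on enter, black on exit:
Jade gray
  Fargo gray
    Kent gray
      Brent gray
      Brent black
    Kent black
    Elko gray
      Elko→Brent: Brent black — skip
    Elko black
  Fargo black
  Ashby gray
    Ashby→Brent: Brent black — skip
  Ashby black
  Lodi gray
    Lodi→Fargo: Fargo black — skip
    Napa gray
      Napa→Fargo: Fargo black — skip
      Napa→Elko: Elko black — skip
      Dover gray
      Dover black
    Napa black
    Mesa gray
      Mesa→Jade: Jade is gray → back edge
First back edge: Mesa → Jade.

Mesa→Jade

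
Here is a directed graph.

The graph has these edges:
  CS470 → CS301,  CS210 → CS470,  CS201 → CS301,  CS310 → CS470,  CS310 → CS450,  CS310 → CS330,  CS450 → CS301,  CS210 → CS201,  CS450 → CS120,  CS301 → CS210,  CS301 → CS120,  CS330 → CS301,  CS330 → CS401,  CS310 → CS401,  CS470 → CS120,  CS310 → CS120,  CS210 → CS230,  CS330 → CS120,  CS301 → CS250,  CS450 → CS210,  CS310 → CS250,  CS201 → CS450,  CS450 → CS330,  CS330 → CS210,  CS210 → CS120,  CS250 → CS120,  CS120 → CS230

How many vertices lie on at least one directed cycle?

6

A vertex is on a directed cycle iff it belongs to a strongly connected component of size ≥ 2 (or has a self-loop).
The vertices on cycles are {CS201, CS210, CS301, CS330, CS450, CS470} — 6 in total.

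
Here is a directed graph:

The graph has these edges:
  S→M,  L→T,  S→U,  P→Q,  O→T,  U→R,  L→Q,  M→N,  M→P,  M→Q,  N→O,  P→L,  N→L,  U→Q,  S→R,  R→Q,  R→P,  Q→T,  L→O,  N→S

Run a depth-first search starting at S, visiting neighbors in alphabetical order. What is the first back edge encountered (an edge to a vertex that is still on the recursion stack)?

DFS from S (visiting neighbors in alphabetical order); mark gray on enter, black on exit:
S gray
  M gray
    N gray
      L gray
        O gray
          T gray
          T black
        O black
        Q gray
          Q→T: T black — skip
        Q black
        L→T: T black — skip
      L black
      N→O: O black — skip
      N→S: S is gray → back edge
First back edge: N → S.

N→S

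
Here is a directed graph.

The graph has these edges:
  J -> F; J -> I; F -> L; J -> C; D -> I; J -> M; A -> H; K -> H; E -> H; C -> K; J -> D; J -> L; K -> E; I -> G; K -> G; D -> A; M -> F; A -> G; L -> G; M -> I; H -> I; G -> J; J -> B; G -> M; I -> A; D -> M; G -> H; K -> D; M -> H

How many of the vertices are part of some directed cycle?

12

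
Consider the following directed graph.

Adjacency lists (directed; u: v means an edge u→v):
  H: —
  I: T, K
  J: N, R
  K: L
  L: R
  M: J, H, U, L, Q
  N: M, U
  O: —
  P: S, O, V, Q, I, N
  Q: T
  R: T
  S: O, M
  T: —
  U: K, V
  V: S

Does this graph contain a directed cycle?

DFS with white/gray/black marking, starting from M:
M gray
  J gray
    N gray
      N→M: M is gray → back edge
Back edge found, so a cycle exists: M → J → N → M.

Yes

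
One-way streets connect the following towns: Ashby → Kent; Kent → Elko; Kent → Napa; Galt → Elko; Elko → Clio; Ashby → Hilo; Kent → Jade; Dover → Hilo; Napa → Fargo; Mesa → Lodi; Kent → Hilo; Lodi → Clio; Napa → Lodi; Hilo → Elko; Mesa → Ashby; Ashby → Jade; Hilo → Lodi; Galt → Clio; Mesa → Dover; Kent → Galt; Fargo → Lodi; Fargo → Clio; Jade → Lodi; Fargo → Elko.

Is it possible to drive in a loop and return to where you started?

No

DFS with white/gray/black marking, starting from Kent:
Kent gray
  Hilo gray
    Elko gray
      Clio gray
      Clio black
    Elko black
    Lodi gray
      Lodi→Clio: Clio black — skip
    Lodi black
  Hilo black
  Kent→Elko: Elko black — skip
  Napa gray
    Fargo gray
      Fargo→Elko: Elko black — skip
      Fargo→Clio: Clio black — skip
      Fargo→Lodi: Lodi black — skip
    Fargo black
    Napa→Lodi: Lodi black — skip
  Napa black
  Jade gray
    Jade→Lodi: Lodi black — skip
  Jade black
  Galt gray
    Galt→Elko: Elko black — skip
    Galt→Clio: Clio black — skip
  Galt black
Kent black
Dover gray
  Dover→Hilo: Hilo black — skip
Dover black
Ashby gray
  Ashby→Hilo: Hilo black — skip
  Ashby→Jade: Jade black — skip
  Ashby→Kent: Kent black — skip
Ashby black
Mesa gray
  Mesa→Ashby: Ashby black — skip
  Mesa→Lodi: Lodi black — skip
  Mesa→Dover: Dover black — skip
Mesa black
Every edge goes to a white or black vertex — no back edge, so the graph is acyclic.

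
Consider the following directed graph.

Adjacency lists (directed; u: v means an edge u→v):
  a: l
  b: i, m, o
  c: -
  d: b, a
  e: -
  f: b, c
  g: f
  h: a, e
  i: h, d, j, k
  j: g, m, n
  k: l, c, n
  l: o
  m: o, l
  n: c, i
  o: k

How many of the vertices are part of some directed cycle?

A vertex is on a directed cycle iff it belongs to a strongly connected component of size ≥ 2 (or has a self-loop).
The vertices on cycles are {a, b, d, f, g, h, i, j, k, l, m, n, o} — 13 in total.

13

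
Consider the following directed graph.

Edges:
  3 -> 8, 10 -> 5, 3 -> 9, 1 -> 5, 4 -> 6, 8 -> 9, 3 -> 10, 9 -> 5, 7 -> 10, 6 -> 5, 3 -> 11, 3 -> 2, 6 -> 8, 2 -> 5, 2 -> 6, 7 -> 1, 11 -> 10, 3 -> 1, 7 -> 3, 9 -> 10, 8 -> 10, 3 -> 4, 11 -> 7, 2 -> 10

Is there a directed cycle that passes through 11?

11 is on a cycle iff 11 can reach itself via ≥1 edge.
11 → 7 → 3 → 11 — yes.

Yes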